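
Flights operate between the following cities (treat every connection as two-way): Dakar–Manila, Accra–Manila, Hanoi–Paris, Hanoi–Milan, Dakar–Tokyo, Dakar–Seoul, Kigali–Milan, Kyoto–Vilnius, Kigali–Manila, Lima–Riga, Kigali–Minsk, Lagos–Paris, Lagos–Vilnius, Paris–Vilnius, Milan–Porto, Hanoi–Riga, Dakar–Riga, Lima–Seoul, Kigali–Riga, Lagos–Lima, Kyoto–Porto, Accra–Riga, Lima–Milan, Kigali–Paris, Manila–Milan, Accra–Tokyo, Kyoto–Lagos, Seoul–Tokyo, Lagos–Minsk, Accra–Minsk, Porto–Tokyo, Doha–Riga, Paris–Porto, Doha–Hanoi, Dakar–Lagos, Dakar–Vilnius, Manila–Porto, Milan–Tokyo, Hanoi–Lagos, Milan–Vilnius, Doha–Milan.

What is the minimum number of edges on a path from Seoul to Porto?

Level 0: Seoul
Level 1: Dakar, Lima, Tokyo
Level 2: Accra, Lagos, Manila, Milan, Porto, Riga, Vilnius
Level 3: Doha, Hanoi, Kigali, Kyoto, Minsk, Paris
Porto first appears at level 2.

2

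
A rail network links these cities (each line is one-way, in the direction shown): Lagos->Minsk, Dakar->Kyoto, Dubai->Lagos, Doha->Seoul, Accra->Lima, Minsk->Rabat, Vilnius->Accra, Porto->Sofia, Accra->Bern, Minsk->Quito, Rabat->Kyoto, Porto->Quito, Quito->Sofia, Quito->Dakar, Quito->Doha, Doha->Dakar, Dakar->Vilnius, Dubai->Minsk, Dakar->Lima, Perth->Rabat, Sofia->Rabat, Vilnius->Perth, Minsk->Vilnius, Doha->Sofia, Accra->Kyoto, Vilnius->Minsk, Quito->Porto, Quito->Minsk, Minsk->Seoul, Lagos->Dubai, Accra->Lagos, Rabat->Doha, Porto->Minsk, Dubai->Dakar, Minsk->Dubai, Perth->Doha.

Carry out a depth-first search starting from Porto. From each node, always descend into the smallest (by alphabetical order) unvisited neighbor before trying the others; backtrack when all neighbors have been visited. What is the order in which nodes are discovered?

Porto Minsk Dubai Dakar Kyoto Lima Vilnius Accra Bern Lagos Perth Doha Seoul Sofia Rabat Quito

Visit Porto
Porto → Minsk
Minsk → Dubai
Dubai → Dakar
Dakar → Kyoto
Dakar → Lima
Dakar → Vilnius
Vilnius → Accra
Accra → Bern
Accra → Lagos
Vilnius → Perth
Perth → Doha
Doha → Seoul
Doha → Sofia
Sofia → Rabat
Minsk → Quito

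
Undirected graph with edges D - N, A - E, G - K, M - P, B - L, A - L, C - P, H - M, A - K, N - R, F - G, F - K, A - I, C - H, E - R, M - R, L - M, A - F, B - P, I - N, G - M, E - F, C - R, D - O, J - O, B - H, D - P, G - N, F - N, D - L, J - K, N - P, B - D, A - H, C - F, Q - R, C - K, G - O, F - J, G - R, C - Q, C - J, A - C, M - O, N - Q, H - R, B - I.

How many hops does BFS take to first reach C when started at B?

2

Level 0: B
Level 1: D, H, I, L, P
Level 2: A, C, M, N, O, R
Level 3: E, F, G, J, K, Q
C first appears at level 2.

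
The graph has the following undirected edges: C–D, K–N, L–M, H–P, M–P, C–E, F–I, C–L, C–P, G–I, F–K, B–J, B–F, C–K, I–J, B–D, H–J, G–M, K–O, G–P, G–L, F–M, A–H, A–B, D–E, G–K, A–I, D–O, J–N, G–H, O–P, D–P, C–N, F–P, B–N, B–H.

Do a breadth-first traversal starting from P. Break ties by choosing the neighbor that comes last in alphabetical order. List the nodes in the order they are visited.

P -> O -> M -> H -> G -> F -> D -> C -> K -> L -> J -> B -> A -> I -> E -> N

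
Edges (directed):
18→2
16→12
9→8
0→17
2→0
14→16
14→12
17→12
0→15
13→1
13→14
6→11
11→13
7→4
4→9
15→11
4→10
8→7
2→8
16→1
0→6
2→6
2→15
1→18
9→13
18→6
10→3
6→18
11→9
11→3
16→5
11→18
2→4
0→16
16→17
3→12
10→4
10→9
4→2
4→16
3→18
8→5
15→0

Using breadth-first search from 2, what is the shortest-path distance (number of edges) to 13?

Level 0: 2
Level 1: 0, 4, 6, 8, 15
Level 2: 5, 7, 9, 10, 11, 16, 17, 18
Level 3: 1, 3, 12, 13
Level 4: 14
13 first appears at level 3.

3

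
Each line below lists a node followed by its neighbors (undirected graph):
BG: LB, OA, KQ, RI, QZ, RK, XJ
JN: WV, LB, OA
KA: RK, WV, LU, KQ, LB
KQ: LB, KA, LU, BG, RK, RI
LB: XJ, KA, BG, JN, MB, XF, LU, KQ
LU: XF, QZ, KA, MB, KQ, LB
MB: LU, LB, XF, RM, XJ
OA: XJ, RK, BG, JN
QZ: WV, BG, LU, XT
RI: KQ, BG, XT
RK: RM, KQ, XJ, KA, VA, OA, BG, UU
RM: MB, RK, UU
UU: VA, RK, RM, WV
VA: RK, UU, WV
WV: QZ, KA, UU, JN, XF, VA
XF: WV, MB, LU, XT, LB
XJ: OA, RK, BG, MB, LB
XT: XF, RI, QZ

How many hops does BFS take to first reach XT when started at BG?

Level 0: BG
Level 1: KQ, LB, OA, QZ, RI, RK, XJ
Level 2: JN, KA, LU, MB, RM, UU, VA, WV, XF, XT
XT first appears at level 2.

2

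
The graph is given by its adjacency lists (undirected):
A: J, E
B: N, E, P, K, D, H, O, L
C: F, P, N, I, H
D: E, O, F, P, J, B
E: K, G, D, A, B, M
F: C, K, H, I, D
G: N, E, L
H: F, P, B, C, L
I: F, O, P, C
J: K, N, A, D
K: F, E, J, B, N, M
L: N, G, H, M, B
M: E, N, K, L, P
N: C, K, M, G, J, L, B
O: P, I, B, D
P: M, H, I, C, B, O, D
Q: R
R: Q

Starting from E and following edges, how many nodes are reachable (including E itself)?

16

BFS from E visits: E, M, K, G, D, B, A, P, N, L, J, F, O, H, I, C
Reachable nodes: 16 of 18 total.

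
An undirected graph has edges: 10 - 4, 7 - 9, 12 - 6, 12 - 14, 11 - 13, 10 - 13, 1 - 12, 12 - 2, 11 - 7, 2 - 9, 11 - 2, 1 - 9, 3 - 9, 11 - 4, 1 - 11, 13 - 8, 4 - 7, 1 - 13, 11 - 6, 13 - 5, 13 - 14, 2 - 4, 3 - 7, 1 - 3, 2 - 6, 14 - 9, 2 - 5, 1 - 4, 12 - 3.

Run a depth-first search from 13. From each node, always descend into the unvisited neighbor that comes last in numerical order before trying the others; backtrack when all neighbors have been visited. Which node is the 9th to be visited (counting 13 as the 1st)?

1

Visit 13
13 → 14
14 → 12
12 → 6
6 → 11
11 → 7
7 → 9
9 → 3
3 → 1
1 → 4
4 → 10
4 → 2
2 → 5
13 → 8

Visit order: 13, 14, 12, 6, 11, 7, 9, 3, 1, 4, 10, 2, 5, 8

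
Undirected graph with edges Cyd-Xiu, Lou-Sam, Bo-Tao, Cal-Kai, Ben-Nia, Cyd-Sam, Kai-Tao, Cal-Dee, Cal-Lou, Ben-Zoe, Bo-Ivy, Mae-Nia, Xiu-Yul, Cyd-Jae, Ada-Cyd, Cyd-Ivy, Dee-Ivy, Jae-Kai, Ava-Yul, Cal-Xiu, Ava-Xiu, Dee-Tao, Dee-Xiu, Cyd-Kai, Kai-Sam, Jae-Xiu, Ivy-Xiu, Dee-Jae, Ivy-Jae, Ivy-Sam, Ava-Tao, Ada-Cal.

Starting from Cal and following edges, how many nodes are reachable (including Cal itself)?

BFS from Cal visits: Cal, Ada, Dee, Kai, Lou, Xiu, Cyd, Ivy, Jae, Tao, Sam, Ava, Yul, Bo
Reachable nodes: 14 of 18 total.

14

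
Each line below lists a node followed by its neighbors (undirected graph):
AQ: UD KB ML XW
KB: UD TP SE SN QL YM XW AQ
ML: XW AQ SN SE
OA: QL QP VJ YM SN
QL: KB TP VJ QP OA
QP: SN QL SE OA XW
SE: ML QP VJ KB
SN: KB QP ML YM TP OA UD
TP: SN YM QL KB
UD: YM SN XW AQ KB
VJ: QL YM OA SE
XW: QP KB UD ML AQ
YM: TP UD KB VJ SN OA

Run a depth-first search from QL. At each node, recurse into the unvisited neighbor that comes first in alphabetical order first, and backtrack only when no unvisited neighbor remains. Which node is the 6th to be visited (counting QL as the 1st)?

QP

Visit QL
QL → KB
KB → AQ
AQ → ML
ML → SE
SE → QP
QP → OA
OA → SN
SN → TP
TP → YM
YM → UD
UD → XW
YM → VJ

Visit order: QL, KB, AQ, ML, SE, QP, OA, SN, TP, YM, UD, XW, VJ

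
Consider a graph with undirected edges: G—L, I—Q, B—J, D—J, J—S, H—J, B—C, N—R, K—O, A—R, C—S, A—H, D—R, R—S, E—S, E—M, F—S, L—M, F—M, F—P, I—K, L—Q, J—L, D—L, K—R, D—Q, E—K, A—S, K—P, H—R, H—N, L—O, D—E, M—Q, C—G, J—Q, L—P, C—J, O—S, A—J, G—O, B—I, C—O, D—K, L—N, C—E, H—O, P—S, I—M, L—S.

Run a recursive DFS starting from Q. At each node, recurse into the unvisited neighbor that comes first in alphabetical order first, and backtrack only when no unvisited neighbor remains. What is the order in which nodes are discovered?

Visit Q
Q → D
D → E
E → C
C → B
B → I
I → K
K → O
O → G
G → L
L → J
J → A
A → H
H → N
N → R
R → S
S → F
F → M
F → P

Q → D → E → C → B → I → K → O → G → L → J → A → H → N → R → S → F → M → P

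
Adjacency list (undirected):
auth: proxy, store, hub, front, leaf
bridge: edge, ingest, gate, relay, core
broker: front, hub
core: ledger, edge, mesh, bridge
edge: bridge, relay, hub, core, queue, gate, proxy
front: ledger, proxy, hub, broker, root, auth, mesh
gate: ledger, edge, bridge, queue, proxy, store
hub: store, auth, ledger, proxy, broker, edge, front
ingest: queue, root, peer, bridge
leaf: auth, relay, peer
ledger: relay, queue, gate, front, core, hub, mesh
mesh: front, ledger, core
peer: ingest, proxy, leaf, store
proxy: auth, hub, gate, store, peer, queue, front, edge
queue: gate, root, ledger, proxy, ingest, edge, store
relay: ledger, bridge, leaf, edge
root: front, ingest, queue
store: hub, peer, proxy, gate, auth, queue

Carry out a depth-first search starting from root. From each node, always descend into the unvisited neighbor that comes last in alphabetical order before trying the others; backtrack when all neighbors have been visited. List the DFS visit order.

Visit root
root → queue
queue → store
store → proxy
proxy → peer
peer → leaf
leaf → relay
relay → ledger
ledger → mesh
mesh → front
front → hub
hub → edge
edge → gate
gate → bridge
bridge → ingest
bridge → core
hub → broker
hub → auth

root queue store proxy peer leaf relay ledger mesh front hub edge gate bridge ingest core broker auth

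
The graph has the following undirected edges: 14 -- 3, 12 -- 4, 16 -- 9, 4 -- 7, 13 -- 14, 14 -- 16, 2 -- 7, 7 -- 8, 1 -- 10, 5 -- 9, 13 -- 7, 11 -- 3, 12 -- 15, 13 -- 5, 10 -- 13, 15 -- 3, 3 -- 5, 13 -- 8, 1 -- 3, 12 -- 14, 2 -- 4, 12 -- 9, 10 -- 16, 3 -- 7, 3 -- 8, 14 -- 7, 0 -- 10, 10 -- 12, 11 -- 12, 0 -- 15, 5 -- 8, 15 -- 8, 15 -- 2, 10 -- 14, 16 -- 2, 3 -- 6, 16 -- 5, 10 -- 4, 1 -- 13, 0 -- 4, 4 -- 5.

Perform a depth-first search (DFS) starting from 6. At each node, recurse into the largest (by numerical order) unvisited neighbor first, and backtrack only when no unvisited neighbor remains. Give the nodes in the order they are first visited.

6, 3, 15, 12, 14, 16, 10, 13, 8, 7, 4, 5, 9, 2, 0, 1, 11

Visit 6
6 → 3
3 → 15
15 → 12
12 → 14
14 → 16
16 → 10
10 → 13
13 → 8
8 → 7
7 → 4
4 → 5
5 → 9
4 → 2
4 → 0
13 → 1
12 → 11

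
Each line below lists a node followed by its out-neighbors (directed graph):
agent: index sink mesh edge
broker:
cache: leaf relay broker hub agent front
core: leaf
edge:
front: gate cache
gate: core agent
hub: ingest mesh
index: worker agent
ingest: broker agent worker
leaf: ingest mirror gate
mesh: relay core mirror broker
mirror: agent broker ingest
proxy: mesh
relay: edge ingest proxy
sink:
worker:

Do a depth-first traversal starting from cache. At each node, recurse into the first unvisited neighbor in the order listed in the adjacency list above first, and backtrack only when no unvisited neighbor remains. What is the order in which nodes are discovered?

cache, leaf, ingest, broker, agent, index, worker, sink, mesh, relay, edge, proxy, core, mirror, gate, hub, front

Visit cache
cache → leaf
leaf → ingest
ingest → broker
ingest → agent
agent → index
index → worker
agent → sink
agent → mesh
mesh → relay
relay → edge
relay → proxy
mesh → core
mesh → mirror
leaf → gate
cache → hub
cache → front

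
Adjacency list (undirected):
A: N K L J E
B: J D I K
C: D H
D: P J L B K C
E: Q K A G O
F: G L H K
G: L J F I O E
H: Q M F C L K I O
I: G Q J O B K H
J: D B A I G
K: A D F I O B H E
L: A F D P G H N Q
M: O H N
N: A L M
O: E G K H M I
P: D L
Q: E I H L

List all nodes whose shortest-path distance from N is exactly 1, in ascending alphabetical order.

A, L, M

Level 0: N
Level 1: A, L, M
Level 2: D, E, F, G, H, J, K, O, P, Q
Level 3: B, C, I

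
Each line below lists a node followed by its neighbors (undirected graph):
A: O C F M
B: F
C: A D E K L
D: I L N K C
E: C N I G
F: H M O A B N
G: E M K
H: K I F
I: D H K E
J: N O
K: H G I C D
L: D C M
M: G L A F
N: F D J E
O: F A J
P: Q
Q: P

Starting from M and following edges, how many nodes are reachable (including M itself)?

BFS from M visits: M, G, L, A, F, E, K, D, C, O, H, B, N, I, J
Reachable nodes: 15 of 17 total.

15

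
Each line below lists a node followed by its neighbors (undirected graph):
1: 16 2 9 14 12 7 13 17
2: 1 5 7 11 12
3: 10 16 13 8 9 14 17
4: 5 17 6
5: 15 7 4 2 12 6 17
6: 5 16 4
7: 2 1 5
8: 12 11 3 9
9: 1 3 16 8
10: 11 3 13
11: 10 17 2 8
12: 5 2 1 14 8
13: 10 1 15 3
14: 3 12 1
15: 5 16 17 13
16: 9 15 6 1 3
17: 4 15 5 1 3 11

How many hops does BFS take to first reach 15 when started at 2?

2

Level 0: 2
Level 1: 1, 5, 7, 11, 12
Level 2: 4, 6, 8, 9, 10, 13, 14, 15, 16, 17
Level 3: 3
15 first appears at level 2.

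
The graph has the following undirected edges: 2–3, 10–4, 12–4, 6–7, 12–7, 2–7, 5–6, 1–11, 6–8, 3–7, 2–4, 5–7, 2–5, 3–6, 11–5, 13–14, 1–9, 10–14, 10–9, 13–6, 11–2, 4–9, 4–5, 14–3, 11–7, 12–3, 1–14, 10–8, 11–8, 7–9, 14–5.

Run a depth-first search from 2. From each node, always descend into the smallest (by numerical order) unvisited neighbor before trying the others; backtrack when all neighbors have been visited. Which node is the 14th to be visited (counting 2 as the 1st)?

13

Visit 2
2 → 3
3 → 6
6 → 5
5 → 4
4 → 9
9 → 1
1 → 11
11 → 7
7 → 12
11 → 8
8 → 10
10 → 14
14 → 13

Visit order: 2, 3, 6, 5, 4, 9, 1, 11, 7, 12, 8, 10, 14, 13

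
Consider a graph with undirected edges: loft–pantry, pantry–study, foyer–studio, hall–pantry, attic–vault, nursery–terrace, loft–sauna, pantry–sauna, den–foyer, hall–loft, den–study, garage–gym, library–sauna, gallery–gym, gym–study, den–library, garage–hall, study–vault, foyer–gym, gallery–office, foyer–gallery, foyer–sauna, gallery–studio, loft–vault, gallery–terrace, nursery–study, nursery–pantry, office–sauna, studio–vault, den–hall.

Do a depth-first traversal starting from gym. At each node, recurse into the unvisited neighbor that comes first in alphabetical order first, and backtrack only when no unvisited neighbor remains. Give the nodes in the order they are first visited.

Visit gym
gym → foyer
foyer → den
den → hall
hall → garage
hall → loft
loft → pantry
pantry → nursery
nursery → study
study → vault
vault → attic
vault → studio
studio → gallery
gallery → office
office → sauna
sauna → library
gallery → terrace

gym, foyer, den, hall, garage, loft, pantry, nursery, study, vault, attic, studio, gallery, office, sauna, library, terrace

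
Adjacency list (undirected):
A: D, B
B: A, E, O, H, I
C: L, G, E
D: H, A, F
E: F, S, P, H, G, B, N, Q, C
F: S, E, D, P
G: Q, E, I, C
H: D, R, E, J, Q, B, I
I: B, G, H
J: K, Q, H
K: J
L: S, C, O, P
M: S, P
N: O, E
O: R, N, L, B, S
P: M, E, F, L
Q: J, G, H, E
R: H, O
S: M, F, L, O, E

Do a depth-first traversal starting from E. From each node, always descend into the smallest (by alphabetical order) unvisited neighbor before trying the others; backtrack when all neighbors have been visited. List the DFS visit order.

Visit E
E → B
B → A
A → D
D → F
F → P
P → L
L → C
C → G
G → I
I → H
H → J
J → K
J → Q
H → R
R → O
O → N
O → S
S → M

E, B, A, D, F, P, L, C, G, I, H, J, K, Q, R, O, N, S, M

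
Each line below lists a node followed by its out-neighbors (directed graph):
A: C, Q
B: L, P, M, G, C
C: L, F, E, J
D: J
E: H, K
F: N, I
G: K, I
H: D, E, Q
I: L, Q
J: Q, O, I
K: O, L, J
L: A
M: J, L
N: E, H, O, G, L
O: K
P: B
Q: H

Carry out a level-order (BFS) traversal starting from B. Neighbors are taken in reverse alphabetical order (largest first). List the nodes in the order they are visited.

B → P → M → L → G → C → J → A → K → I → F → E → Q → O → N → H → D

Visit B; enqueue P, M, L, G, C → queue [P, M, L, G, C]
Visit P → queue [M, L, G, C]
Visit M; enqueue J → queue [L, G, C, J]
Visit L; enqueue A → queue [G, C, J, A]
Visit G; enqueue K, I → queue [C, J, A, K, I]
Visit C; enqueue F, E → queue [J, A, K, I, F, E]
Visit J; enqueue Q, O → queue [A, K, I, F, E, Q, O]
Visit A → queue [K, I, F, E, Q, O]
Visit K → queue [I, F, E, Q, O]
Visit I → queue [F, E, Q, O]
Visit F; enqueue N → queue [E, Q, O, N]
Visit E; enqueue H → queue [Q, O, N, H]
Visit Q → queue [O, N, H]
Visit O → queue [N, H]
Visit N → queue [H]
Visit H; enqueue D → queue [D]
Visit D → queue []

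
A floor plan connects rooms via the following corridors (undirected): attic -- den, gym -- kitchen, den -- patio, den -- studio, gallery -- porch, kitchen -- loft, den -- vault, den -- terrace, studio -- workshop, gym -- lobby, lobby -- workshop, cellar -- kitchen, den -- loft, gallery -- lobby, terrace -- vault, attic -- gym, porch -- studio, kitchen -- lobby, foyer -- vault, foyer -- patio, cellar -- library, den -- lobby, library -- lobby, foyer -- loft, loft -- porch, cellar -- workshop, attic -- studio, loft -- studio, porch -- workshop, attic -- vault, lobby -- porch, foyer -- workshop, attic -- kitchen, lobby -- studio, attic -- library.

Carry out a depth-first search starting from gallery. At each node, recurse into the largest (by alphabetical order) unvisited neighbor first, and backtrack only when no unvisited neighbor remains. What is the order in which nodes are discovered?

Visit gallery
gallery → porch
porch → workshop
workshop → studio
studio → loft
loft → kitchen
kitchen → lobby
lobby → library
library → cellar
library → attic
attic → vault
vault → terrace
terrace → den
den → patio
patio → foyer
attic → gym

gallery, porch, workshop, studio, loft, kitchen, lobby, library, cellar, attic, vault, terrace, den, patio, foyer, gym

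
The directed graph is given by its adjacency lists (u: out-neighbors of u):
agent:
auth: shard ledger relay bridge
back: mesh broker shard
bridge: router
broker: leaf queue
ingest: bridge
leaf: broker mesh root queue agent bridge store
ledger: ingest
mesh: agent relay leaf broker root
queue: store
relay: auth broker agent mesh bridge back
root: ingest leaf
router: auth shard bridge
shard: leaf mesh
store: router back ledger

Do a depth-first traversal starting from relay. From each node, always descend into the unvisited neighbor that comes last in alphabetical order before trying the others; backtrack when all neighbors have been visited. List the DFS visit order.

Visit relay
relay → mesh
mesh → root
root → leaf
leaf → store
store → router
router → shard
router → bridge
router → auth
auth → ledger
ledger → ingest
store → back
back → broker
broker → queue
leaf → agent

relay, mesh, root, leaf, store, router, shard, bridge, auth, ledger, ingest, back, broker, queue, agent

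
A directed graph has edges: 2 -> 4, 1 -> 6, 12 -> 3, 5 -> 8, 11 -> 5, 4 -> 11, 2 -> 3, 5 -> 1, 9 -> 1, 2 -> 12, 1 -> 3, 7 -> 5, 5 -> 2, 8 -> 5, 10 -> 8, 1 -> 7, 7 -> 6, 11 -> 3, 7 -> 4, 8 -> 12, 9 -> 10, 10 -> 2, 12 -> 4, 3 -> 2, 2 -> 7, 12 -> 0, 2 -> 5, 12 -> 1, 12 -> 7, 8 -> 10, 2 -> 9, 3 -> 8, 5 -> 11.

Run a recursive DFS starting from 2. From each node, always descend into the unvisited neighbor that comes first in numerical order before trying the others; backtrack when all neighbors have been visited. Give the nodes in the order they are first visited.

Visit 2
2 → 3
3 → 8
8 → 5
5 → 1
1 → 6
1 → 7
7 → 4
4 → 11
8 → 10
8 → 12
12 → 0
2 → 9

2, 3, 8, 5, 1, 6, 7, 4, 11, 10, 12, 0, 9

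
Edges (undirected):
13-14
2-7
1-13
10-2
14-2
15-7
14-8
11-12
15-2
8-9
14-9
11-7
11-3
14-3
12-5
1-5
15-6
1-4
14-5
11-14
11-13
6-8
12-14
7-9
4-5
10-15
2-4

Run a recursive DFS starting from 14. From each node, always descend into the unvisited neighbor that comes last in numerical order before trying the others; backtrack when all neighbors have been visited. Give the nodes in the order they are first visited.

Visit 14
14 → 13
13 → 11
11 → 12
12 → 5
5 → 4
4 → 2
2 → 15
15 → 10
15 → 7
7 → 9
9 → 8
8 → 6
4 → 1
11 → 3

14, 13, 11, 12, 5, 4, 2, 15, 10, 7, 9, 8, 6, 1, 3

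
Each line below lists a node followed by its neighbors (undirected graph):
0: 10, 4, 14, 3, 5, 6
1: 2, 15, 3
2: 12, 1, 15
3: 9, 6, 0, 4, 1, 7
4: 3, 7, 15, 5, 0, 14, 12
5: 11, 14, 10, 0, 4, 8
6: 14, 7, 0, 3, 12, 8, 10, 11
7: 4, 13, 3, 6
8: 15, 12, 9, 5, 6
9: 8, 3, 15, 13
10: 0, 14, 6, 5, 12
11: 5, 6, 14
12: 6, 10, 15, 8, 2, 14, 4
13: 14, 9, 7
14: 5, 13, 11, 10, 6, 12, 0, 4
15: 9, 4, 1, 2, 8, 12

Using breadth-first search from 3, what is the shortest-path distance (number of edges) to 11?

Level 0: 3
Level 1: 0, 1, 4, 6, 7, 9
Level 2: 2, 5, 8, 10, 11, 12, 13, 14, 15
11 first appears at level 2.

2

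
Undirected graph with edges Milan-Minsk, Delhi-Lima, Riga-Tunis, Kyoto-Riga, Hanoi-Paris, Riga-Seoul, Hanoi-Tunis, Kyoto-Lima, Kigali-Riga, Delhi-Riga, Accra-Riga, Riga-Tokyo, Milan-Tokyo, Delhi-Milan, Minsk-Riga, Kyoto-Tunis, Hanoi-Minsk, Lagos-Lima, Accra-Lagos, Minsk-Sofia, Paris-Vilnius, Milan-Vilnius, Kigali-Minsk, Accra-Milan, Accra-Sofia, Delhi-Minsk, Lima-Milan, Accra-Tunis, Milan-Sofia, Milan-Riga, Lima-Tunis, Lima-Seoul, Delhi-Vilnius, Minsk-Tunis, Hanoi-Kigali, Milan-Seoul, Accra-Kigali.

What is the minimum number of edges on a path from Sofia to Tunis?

2

Level 0: Sofia
Level 1: Accra, Milan, Minsk
Level 2: Delhi, Hanoi, Kigali, Lagos, Lima, Riga, Seoul, Tokyo, Tunis, Vilnius
Level 3: Kyoto, Paris
Tunis first appears at level 2.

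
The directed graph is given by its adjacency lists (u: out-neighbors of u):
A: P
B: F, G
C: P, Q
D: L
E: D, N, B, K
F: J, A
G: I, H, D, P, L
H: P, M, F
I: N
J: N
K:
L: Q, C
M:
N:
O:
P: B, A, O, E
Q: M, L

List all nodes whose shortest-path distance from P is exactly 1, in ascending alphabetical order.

A, B, E, O

Level 0: P
Level 1: A, B, E, O
Level 2: D, F, G, K, N
Level 3: H, I, J, L
Level 4: C, M, Q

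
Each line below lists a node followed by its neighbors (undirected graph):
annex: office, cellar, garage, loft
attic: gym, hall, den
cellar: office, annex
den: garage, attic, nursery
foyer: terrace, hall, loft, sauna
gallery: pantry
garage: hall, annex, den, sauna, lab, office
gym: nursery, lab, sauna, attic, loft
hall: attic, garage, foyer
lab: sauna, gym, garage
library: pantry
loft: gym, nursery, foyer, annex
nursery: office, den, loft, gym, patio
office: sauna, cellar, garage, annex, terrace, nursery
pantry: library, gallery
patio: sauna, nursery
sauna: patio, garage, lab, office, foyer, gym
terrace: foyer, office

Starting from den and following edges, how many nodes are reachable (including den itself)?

15

BFS from den visits: den, attic, garage, nursery, gym, hall, annex, lab, office, sauna, loft, patio, foyer, cellar, terrace
Reachable nodes: 15 of 18 total.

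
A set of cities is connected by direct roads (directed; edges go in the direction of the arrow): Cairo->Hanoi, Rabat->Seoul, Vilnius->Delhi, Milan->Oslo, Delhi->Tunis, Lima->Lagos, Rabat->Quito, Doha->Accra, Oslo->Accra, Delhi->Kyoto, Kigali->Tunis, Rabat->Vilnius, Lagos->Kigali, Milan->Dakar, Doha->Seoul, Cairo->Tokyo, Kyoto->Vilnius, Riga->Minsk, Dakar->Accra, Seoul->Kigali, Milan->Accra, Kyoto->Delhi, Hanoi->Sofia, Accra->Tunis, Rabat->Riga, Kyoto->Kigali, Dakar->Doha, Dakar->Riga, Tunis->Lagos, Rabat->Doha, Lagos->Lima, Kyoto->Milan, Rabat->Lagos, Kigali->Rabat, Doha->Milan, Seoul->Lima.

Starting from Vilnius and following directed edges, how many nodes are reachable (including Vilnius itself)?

17

BFS from Vilnius visits: Vilnius, Delhi, Kyoto, Tunis, Kigali, Milan, Lagos, Rabat, Accra, Dakar, Oslo, Lima, Doha, Quito, Riga, Seoul, Minsk
Reachable nodes: 17 of 21 total.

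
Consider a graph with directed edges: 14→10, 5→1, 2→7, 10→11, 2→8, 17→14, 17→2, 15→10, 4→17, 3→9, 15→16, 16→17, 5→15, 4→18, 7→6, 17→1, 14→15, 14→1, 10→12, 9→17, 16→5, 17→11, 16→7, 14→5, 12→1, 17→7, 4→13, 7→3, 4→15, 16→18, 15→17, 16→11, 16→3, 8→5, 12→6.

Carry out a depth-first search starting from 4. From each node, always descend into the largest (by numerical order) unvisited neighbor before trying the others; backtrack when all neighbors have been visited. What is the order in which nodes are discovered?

4 18 17 14 15 16 11 7 6 3 9 5 1 10 12 2 8 13

Visit 4
4 → 18
4 → 17
17 → 14
14 → 15
15 → 16
16 → 11
16 → 7
7 → 6
7 → 3
3 → 9
16 → 5
5 → 1
15 → 10
10 → 12
17 → 2
2 → 8
4 → 13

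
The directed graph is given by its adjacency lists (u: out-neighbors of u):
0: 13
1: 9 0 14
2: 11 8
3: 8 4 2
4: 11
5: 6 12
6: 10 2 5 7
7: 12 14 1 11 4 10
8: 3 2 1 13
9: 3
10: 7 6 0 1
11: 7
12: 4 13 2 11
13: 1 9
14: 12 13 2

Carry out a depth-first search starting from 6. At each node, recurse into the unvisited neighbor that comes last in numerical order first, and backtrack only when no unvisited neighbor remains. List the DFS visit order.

6 10 7 14 13 9 3 8 2 11 1 0 4 12 5

Visit 6
6 → 10
10 → 7
7 → 14
14 → 13
13 → 9
9 → 3
3 → 8
8 → 2
2 → 11
8 → 1
1 → 0
3 → 4
14 → 12
6 → 5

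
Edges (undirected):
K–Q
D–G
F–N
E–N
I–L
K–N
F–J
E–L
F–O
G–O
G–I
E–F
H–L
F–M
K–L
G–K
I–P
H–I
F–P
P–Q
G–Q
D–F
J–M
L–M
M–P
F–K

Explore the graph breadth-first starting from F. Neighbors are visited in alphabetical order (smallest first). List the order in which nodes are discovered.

Visit F; enqueue D, E, J, K, M, N, O, P → queue [D, E, J, K, M, N, O, P]
Visit D; enqueue G → queue [E, J, K, M, N, O, P, G]
Visit E; enqueue L → queue [J, K, M, N, O, P, G, L]
Visit J → queue [K, M, N, O, P, G, L]
Visit K; enqueue Q → queue [M, N, O, P, G, L, Q]
Visit M → queue [N, O, P, G, L, Q]
Visit N → queue [O, P, G, L, Q]
Visit O → queue [P, G, L, Q]
Visit P; enqueue I → queue [G, L, Q, I]
Visit G → queue [L, Q, I]
Visit L; enqueue H → queue [Q, I, H]
Visit Q → queue [I, H]
Visit I → queue [H]
Visit H → queue []

F -> D -> E -> J -> K -> M -> N -> O -> P -> G -> L -> Q -> I -> H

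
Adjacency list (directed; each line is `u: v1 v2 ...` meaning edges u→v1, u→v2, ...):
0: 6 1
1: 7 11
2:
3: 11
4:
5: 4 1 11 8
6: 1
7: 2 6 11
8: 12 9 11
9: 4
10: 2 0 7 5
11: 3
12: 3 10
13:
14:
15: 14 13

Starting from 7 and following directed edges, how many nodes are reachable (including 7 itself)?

BFS from 7 visits: 7, 2, 6, 11, 1, 3
Reachable nodes: 6 of 16 total.

6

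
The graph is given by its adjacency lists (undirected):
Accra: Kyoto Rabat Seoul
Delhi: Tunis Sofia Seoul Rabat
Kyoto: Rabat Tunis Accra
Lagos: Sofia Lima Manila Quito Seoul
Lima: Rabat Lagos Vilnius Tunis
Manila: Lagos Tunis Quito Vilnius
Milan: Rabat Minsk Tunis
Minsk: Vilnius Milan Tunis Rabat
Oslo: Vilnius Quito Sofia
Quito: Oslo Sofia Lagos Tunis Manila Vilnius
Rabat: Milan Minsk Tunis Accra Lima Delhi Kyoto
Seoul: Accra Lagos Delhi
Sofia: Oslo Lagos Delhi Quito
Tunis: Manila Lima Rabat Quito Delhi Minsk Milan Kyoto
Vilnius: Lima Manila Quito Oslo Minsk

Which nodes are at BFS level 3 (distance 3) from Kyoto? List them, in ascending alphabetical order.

Level 0: Kyoto
Level 1: Accra, Rabat, Tunis
Level 2: Delhi, Lima, Manila, Milan, Minsk, Quito, Seoul
Level 3: Lagos, Oslo, Sofia, Vilnius

Lagos, Oslo, Sofia, Vilnius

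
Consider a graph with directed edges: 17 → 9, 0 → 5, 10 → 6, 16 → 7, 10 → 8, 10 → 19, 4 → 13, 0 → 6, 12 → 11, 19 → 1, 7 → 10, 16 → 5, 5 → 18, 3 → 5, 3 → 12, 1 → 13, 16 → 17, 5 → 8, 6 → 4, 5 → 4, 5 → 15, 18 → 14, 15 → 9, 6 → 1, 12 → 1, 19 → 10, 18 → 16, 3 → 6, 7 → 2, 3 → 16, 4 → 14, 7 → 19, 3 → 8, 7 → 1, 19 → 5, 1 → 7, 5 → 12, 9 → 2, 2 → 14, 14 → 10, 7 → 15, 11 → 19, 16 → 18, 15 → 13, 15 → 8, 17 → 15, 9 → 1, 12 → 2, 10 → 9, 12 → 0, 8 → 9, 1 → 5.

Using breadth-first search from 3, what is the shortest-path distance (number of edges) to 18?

2

Level 0: 3
Level 1: 5, 6, 8, 12, 16
Level 2: 0, 1, 2, 4, 7, 9, 11, 15, 17, 18
Level 3: 10, 13, 14, 19
18 first appears at level 2.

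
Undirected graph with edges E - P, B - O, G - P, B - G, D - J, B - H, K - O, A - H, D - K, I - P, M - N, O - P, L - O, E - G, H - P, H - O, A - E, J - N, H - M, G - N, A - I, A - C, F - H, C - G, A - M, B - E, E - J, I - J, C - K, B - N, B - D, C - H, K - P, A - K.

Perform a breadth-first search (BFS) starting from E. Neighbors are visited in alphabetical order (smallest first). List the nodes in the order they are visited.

Visit E; enqueue A, B, G, J, P → queue [A, B, G, J, P]
Visit A; enqueue C, H, I, K, M → queue [B, G, J, P, C, H, I, K, M]
Visit B; enqueue D, N, O → queue [G, J, P, C, H, I, K, M, D, N, O]
Visit G → queue [J, P, C, H, I, K, M, D, N, O]
Visit J → queue [P, C, H, I, K, M, D, N, O]
Visit P → queue [C, H, I, K, M, D, N, O]
Visit C → queue [H, I, K, M, D, N, O]
Visit H; enqueue F → queue [I, K, M, D, N, O, F]
Visit I → queue [K, M, D, N, O, F]
Visit K → queue [M, D, N, O, F]
Visit M → queue [D, N, O, F]
Visit D → queue [N, O, F]
Visit N → queue [O, F]
Visit O; enqueue L → queue [F, L]
Visit F → queue [L]
Visit L → queue []

E -> A -> B -> G -> J -> P -> C -> H -> I -> K -> M -> D -> N -> O -> F -> L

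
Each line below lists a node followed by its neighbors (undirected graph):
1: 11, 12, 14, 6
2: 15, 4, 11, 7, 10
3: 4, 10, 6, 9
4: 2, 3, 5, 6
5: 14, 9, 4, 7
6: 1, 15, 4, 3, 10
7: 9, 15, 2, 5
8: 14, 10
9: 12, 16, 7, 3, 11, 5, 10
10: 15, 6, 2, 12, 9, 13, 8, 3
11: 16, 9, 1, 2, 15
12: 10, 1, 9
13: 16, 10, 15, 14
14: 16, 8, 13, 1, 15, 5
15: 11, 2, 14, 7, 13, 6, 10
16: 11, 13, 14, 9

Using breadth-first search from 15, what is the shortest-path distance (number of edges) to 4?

Level 0: 15
Level 1: 2, 6, 7, 10, 11, 13, 14
Level 2: 1, 3, 4, 5, 8, 9, 12, 16
4 first appears at level 2.

2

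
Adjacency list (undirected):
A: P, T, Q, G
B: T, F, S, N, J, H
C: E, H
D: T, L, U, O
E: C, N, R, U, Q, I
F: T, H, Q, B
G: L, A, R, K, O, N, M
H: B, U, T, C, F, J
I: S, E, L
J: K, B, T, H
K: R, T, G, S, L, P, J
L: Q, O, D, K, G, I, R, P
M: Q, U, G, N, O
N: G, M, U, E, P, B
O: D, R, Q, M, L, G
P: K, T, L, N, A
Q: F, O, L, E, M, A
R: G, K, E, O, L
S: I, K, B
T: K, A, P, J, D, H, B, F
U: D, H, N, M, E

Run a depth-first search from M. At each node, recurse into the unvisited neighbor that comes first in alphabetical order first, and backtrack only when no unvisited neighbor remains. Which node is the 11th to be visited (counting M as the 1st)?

Visit M
M → G
G → A
A → P
P → K
K → J
J → B
B → F
F → H
H → C
C → E
E → I
I → L
L → D
D → O
O → Q
O → R
D → T
D → U
U → N
I → S

Visit order: M, G, A, P, K, J, B, F, H, C, E, I, L, D, O, Q, R, T, U, N, S

E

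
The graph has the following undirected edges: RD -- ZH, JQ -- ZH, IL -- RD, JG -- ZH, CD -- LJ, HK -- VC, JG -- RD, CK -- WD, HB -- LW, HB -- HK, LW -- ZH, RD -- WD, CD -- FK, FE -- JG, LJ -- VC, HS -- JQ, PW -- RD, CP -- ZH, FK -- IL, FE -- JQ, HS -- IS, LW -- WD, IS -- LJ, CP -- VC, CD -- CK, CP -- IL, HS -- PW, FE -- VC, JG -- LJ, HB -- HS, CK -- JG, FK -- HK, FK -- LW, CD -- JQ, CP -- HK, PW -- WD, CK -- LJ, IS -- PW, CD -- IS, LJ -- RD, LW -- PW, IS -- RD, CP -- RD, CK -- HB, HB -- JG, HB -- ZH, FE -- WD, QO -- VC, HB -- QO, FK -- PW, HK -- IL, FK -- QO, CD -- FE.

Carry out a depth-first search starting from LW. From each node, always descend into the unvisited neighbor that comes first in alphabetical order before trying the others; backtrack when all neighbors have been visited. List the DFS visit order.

Visit LW
LW → FK
FK → CD
CD → CK
CK → HB
HB → HK
HK → CP
CP → IL
IL → RD
RD → IS
IS → HS
HS → JQ
JQ → FE
FE → JG
JG → LJ
LJ → VC
VC → QO
JG → ZH
FE → WD
WD → PW

LW, FK, CD, CK, HB, HK, CP, IL, RD, IS, HS, JQ, FE, JG, LJ, VC, QO, ZH, WD, PW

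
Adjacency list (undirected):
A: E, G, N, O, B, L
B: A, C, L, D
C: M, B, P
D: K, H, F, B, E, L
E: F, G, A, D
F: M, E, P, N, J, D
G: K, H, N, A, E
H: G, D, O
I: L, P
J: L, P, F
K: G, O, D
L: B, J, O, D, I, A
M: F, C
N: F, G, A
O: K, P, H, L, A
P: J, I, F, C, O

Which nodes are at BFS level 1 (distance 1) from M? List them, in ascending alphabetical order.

C, F

Level 0: M
Level 1: C, F
Level 2: B, D, E, J, N, P
Level 3: A, G, H, I, K, L, O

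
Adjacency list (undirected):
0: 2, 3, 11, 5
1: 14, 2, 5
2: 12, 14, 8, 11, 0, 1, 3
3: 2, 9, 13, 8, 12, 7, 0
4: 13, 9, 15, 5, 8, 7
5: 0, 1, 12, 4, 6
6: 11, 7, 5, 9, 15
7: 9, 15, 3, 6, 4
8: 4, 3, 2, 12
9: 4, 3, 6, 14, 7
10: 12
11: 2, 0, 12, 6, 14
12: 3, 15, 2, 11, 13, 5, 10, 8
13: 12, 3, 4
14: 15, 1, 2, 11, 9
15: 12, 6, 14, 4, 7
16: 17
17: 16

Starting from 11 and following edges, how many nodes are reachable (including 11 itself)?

16

BFS from 11 visits: 11, 14, 12, 6, 2, 0, 15, 9, 1, 13, 10, 8, 5, 3, 7, 4
Reachable nodes: 16 of 18 total.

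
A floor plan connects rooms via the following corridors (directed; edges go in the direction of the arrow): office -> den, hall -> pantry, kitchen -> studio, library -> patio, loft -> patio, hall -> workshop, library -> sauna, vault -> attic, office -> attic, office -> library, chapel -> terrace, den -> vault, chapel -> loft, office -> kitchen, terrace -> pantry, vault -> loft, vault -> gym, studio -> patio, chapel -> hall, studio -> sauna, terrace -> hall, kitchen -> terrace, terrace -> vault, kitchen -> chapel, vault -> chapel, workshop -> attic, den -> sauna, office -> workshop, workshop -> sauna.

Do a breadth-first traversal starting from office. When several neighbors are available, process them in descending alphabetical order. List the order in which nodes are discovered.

office, workshop, library, kitchen, den, attic, sauna, patio, terrace, studio, chapel, vault, pantry, hall, loft, gym

Visit office; enqueue workshop, library, kitchen, den, attic → queue [workshop, library, kitchen, den, attic]
Visit workshop; enqueue sauna → queue [library, kitchen, den, attic, sauna]
Visit library; enqueue patio → queue [kitchen, den, attic, sauna, patio]
Visit kitchen; enqueue terrace, studio, chapel → queue [den, attic, sauna, patio, terrace, studio, chapel]
Visit den; enqueue vault → queue [attic, sauna, patio, terrace, studio, chapel, vault]
Visit attic → queue [sauna, patio, terrace, studio, chapel, vault]
Visit sauna → queue [patio, terrace, studio, chapel, vault]
Visit patio → queue [terrace, studio, chapel, vault]
Visit terrace; enqueue pantry, hall → queue [studio, chapel, vault, pantry, hall]
Visit studio → queue [chapel, vault, pantry, hall]
Visit chapel; enqueue loft → queue [vault, pantry, hall, loft]
Visit vault; enqueue gym → queue [pantry, hall, loft, gym]
Visit pantry → queue [hall, loft, gym]
Visit hall → queue [loft, gym]
Visit loft → queue [gym]
Visit gym → queue []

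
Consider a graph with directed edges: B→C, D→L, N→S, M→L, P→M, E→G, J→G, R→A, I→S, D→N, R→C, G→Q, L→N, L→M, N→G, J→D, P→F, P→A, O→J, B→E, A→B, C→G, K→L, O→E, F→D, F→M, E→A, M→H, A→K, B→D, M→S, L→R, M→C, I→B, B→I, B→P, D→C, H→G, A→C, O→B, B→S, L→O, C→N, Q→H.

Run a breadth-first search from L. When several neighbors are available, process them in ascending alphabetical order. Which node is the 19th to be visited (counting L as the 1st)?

Visit L; enqueue M, N, O, R → queue [M, N, O, R]
Visit M; enqueue C, H, S → queue [N, O, R, C, H, S]
Visit N; enqueue G → queue [O, R, C, H, S, G]
Visit O; enqueue B, E, J → queue [R, C, H, S, G, B, E, J]
Visit R; enqueue A → queue [C, H, S, G, B, E, J, A]
Visit C → queue [H, S, G, B, E, J, A]
Visit H → queue [S, G, B, E, J, A]
Visit S → queue [G, B, E, J, A]
Visit G; enqueue Q → queue [B, E, J, A, Q]
Visit B; enqueue D, I, P → queue [E, J, A, Q, D, I, P]
Visit E → queue [J, A, Q, D, I, P]
Visit J → queue [A, Q, D, I, P]
Visit A; enqueue K → queue [Q, D, I, P, K]
Visit Q → queue [D, I, P, K]
Visit D → queue [I, P, K]
Visit I → queue [P, K]
Visit P; enqueue F → queue [K, F]
Visit K → queue [F]
Visit F → queue []

Visit order: L, M, N, O, R, C, H, S, G, B, E, J, A, Q, D, I, P, K, F

F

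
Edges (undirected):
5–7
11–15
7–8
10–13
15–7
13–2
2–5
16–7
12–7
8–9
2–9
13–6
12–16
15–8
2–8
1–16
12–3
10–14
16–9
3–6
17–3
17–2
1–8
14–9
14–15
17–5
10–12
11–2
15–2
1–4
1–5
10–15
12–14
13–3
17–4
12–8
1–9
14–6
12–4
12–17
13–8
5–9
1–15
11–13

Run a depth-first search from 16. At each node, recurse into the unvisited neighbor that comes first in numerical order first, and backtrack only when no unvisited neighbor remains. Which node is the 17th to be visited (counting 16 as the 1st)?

17

Visit 16
16 → 1
1 → 4
4 → 12
12 → 3
3 → 6
6 → 13
13 → 2
2 → 5
5 → 7
7 → 8
8 → 9
9 → 14
14 → 10
10 → 15
15 → 11
5 → 17

Visit order: 16, 1, 4, 12, 3, 6, 13, 2, 5, 7, 8, 9, 14, 10, 15, 11, 17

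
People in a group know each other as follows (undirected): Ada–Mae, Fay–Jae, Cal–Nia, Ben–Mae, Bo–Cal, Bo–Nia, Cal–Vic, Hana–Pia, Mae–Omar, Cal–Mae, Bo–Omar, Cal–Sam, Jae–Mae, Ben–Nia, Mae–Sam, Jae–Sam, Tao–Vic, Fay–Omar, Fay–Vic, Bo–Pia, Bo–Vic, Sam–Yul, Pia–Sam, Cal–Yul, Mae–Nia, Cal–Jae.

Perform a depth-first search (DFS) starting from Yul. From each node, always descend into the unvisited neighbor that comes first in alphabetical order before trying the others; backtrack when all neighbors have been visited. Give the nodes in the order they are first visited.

Visit Yul
Yul → Cal
Cal → Bo
Bo → Nia
Nia → Ben
Ben → Mae
Mae → Ada
Mae → Jae
Jae → Fay
Fay → Omar
Fay → Vic
Vic → Tao
Jae → Sam
Sam → Pia
Pia → Hana

Yul -> Cal -> Bo -> Nia -> Ben -> Mae -> Ada -> Jae -> Fay -> Omar -> Vic -> Tao -> Sam -> Pia -> Hana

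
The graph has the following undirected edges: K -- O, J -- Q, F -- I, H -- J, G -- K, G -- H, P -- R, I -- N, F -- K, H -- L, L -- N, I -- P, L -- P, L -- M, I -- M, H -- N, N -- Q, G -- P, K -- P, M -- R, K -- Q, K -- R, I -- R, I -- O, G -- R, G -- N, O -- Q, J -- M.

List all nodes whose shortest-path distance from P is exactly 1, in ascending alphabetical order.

G, I, K, L, R

Level 0: P
Level 1: G, I, K, L, R
Level 2: F, H, M, N, O, Q
Level 3: J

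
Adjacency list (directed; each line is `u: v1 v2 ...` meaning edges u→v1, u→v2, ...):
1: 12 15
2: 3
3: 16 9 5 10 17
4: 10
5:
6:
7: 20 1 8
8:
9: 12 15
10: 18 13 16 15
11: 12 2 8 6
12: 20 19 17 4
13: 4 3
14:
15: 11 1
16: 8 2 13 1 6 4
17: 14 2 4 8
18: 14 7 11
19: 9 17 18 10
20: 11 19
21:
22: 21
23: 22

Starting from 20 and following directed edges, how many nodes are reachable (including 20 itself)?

20

BFS from 20 visits: 20, 11, 19, 2, 6, 8, 12, 9, 10, 17, 18, 3, 4, 15, 13, 16, 14, 7, 5, 1
Reachable nodes: 20 of 23 total.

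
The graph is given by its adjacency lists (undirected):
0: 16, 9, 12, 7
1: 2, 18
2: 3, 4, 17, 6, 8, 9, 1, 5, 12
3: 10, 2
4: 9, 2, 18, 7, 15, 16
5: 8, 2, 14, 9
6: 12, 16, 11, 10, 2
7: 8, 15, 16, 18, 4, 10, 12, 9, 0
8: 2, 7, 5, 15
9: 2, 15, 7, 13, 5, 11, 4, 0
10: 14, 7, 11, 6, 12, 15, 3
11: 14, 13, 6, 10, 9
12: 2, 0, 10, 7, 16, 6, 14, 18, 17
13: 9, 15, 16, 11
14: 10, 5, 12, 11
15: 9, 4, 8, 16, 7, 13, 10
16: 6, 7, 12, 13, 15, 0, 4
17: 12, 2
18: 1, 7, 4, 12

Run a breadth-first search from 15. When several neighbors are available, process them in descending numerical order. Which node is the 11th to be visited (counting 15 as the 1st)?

0

Visit 15; enqueue 16, 13, 10, 9, 8, 7, 4 → queue [16, 13, 10, 9, 8, 7, 4]
Visit 16; enqueue 12, 6, 0 → queue [13, 10, 9, 8, 7, 4, 12, 6, 0]
Visit 13; enqueue 11 → queue [10, 9, 8, 7, 4, 12, 6, 0, 11]
Visit 10; enqueue 14, 3 → queue [9, 8, 7, 4, 12, 6, 0, 11, 14, 3]
Visit 9; enqueue 5, 2 → queue [8, 7, 4, 12, 6, 0, 11, 14, 3, 5, 2]
Visit 8 → queue [7, 4, 12, 6, 0, 11, 14, 3, 5, 2]
Visit 7; enqueue 18 → queue [4, 12, 6, 0, 11, 14, 3, 5, 2, 18]
Visit 4 → queue [12, 6, 0, 11, 14, 3, 5, 2, 18]
Visit 12; enqueue 17 → queue [6, 0, 11, 14, 3, 5, 2, 18, 17]
Visit 6 → queue [0, 11, 14, 3, 5, 2, 18, 17]
Visit 0 → queue [11, 14, 3, 5, 2, 18, 17]
Visit 11 → queue [14, 3, 5, 2, 18, 17]
Visit 14 → queue [3, 5, 2, 18, 17]
Visit 3 → queue [5, 2, 18, 17]
Visit 5 → queue [2, 18, 17]
Visit 2; enqueue 1 → queue [18, 17, 1]
Visit 18 → queue [17, 1]
Visit 17 → queue [1]
Visit 1 → queue []

Visit order: 15, 16, 13, 10, 9, 8, 7, 4, 12, 6, 0, 11, 14, 3, 5, 2, 18, 17, 1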